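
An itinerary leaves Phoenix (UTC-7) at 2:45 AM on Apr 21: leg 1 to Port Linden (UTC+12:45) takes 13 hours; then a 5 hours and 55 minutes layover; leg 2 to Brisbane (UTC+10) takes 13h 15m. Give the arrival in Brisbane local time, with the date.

Convert departure to UTC: 2:45 AM + 7:00 = 9:45 AM UTC on Apr 21.
Add 13 hours leg 1 → 10:45 PM UTC.
Add 5 hours 55 minutes layover in Port Linden → 4:40 AM UTC (Apr 22).
Add 13 hours and 15 minutes leg 2 → 5:55 PM UTC.
Brisbane is UTC+10:00, so local arrival = 5:55 PM + 10:00 = 3:55 AM on Apr 23.

3:55 AM on Apr 23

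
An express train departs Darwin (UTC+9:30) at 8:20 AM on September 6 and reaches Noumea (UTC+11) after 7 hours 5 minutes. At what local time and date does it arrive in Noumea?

4:55 PM on September 6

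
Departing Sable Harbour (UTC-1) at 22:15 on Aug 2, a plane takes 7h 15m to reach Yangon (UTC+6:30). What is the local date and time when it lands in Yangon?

13:00 on August 3

Yangon is 7:30 ahead of Sable Harbour.
After 7 hours 15 minutes it is 05:30 (Aug 3) in Sable Harbour.
Shift by the zone difference: 05:30 + 7:30 = 13:00 on Aug 3 in Yangon.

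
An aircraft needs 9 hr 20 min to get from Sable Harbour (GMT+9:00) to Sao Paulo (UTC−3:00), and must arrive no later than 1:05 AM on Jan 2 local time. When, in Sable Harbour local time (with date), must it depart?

Target arrival in UTC: 1:05 AM + 3:00 = 4:05 AM on Jan 2.
Subtract 9 hours 20 minutes → departure 6:45 PM UTC on Jan 1.
Sable Harbour is UTC+9:00: 6:45 PM + 9:00 = 3:45 AM on Jan 2.

3:45 AM on January 2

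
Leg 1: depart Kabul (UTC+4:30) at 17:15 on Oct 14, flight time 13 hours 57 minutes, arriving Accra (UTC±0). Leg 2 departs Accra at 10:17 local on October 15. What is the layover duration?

Convert departure to UTC: 17:15 − 4:30 = 12:45 UTC on Oct 14.
Add 13 hours and 57 minutes flight time → 02:42 UTC (Oct 15).
Accra is UTC+0, so local arrival is the same: 02:42 on Oct 15.
Layover = 10:17 − 02:42 = 7 hours 35 minutes.

7 hours 35 minutes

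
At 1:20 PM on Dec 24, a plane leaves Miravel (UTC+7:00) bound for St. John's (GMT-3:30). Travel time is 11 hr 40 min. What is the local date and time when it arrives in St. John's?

2:30 PM on Dec 24

Convert departure to UTC: 1:20 PM − 7:00 = 6:20 AM UTC on Dec 24.
Add 11 hours and 40 minutes travel time → 6:00 PM UTC.
St. John's is UTC−3:30, so local arrival = 6:00 PM − 3:30 = 2:30 PM on Dec 24.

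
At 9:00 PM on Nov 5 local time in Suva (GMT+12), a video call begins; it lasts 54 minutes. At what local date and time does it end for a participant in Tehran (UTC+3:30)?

Convert start to UTC: 9:00 PM − 12:00 = 9:00 AM UTC on Nov 5.
Add 54 minutes duration → 9:54 AM UTC.
Tehran is UTC+3:30, so local end time = 9:54 AM + 3:30 = 1:24 PM on Nov 5.

1:24 PM on Nov 5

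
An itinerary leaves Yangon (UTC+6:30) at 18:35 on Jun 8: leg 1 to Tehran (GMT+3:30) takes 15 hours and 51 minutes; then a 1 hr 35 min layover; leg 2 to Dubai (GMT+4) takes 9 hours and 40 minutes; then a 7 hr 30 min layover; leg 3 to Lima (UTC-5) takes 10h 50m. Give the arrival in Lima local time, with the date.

Convert departure to UTC: 18:35 − 6:30 = 12:05 UTC on Jun 8.
Add 15 hours and 51 minutes leg 1 → 03:56 UTC (Jun 9).
Add 1 hour 35 minutes layover in Tehran → 05:31 UTC.
Add 9 hours 40 minutes leg 2 → 15:11 UTC.
Add 7 hours and 30 minutes layover in Dubai → 22:41 UTC.
Add 10 hours 50 minutes leg 3 → 09:31 UTC (Jun 10).
Lima is UTC−5:00, so local arrival = 09:31 − 5:00 = 04:31 on Jun 10.

04:31 on June 10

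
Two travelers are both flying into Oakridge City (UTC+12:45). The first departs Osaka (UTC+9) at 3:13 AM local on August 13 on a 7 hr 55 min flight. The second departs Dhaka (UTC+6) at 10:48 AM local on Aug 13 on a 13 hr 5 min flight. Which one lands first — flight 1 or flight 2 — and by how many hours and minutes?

the first, by 15 hours 45 minutes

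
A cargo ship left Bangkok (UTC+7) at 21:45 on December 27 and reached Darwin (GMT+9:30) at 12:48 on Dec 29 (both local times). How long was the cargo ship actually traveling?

Departure in UTC: 21:45 − 7:00 = 14:45 on Dec 27.
Arrival in UTC: 12:48 − 9:30 = 03:18 on Dec 29.
Elapsed = 03:18 − 14:45 (+2 days) = 36 hours 33 minutes.

36 hours 33 minutes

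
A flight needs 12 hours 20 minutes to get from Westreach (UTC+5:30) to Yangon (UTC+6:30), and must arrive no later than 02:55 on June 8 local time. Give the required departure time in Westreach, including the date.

13:35 on June 7

Target arrival in UTC: 02:55 − 6:30 = 20:25 on Jun 7.
Subtract 12 hours 20 minutes → departure 08:05 UTC on Jun 7.
Westreach is UTC+5:30: 08:05 + 5:30 = 13:35 on Jun 7.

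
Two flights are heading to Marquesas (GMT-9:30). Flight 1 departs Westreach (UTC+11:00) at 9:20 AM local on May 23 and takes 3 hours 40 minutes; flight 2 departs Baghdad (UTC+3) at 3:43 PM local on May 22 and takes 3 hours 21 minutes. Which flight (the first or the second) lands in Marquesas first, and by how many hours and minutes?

the second, by 9 hours 56 minutes

Flight 1 in UTC: 9:20 AM − 11:00 = 10:20 PM on May 22.
+3 hours 40 minutes → arrive 2:00 AM UTC on May 23.
Flight 2 in UTC: 3:43 PM − 3:00 = 12:43 PM on May 22.
+3 hours 21 minutes → arrive 4:04 PM UTC on May 22.
Flight 2 lands earlier by 9 hours 56 minutes.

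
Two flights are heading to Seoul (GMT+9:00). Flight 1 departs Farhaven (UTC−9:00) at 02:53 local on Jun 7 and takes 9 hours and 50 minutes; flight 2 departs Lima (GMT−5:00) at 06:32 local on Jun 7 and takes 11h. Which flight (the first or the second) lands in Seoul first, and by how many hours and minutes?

Flight 1 in UTC: 02:53 + 9:00 = 11:53 on Jun 7.
+9 hours and 50 minutes → arrive 21:43 UTC on Jun 7.
Flight 2 in UTC: 06:32 + 5:00 = 11:32 on Jun 7.
+11 hours → arrive 22:32 UTC on Jun 7.
Flight 1 lands earlier by 49 minutes.

the first, by 49 minutes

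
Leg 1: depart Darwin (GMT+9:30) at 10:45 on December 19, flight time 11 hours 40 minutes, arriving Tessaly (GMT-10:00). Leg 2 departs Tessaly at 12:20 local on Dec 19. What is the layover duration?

Convert departure to UTC: 10:45 − 9:30 = 01:15 UTC on Dec 19.
Add 11 hours 40 minutes flight time → 12:55 UTC.
Tessaly is UTC−10:00, so local arrival = 12:55 − 10:00 = 02:55 on Dec 19.
Layover = 12:20 − 02:55 = 9 hours 25 minutes.

9 hours 25 minutes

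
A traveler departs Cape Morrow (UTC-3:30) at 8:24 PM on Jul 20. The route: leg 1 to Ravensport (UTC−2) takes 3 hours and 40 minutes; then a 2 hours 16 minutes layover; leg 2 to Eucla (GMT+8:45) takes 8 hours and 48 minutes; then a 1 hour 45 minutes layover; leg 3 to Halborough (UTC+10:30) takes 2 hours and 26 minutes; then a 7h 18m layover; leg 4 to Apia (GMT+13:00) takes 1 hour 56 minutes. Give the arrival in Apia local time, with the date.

Convert departure to UTC: 8:24 PM + 3:30 = 11:54 PM UTC on Jul 20.
Add 3 hours and 40 minutes leg 1 → 3:34 AM UTC (Jul 21).
Add 2 hours 16 minutes layover in Ravensport → 5:50 AM UTC.
Add 8 hours 48 minutes leg 2 → 2:38 PM UTC.
Add 1 hour 45 minutes layover in Eucla → 4:23 PM UTC.
Add 2 hours 26 minutes leg 3 → 6:49 PM UTC.
Add 7 hours 18 minutes layover in Halborough → 2:07 AM UTC (Jul 22).
Add 1 hour and 56 minutes leg 4 → 4:03 AM UTC.
Apia is UTC+13:00, so local arrival = 4:03 AM + 13:00 = 5:03 PM on Jul 22.

5:03 PM on Jul 22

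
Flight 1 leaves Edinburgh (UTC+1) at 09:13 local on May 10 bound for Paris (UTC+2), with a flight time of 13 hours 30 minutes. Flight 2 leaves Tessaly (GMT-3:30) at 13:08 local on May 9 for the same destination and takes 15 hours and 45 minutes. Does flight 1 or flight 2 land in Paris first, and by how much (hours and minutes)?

Flight 1 in UTC: 09:13 − 1:00 = 08:13 on May 10.
+13 hours and 30 minutes → arrive 21:43 UTC on May 10.
Flight 2 in UTC: 13:08 + 3:30 = 16:38 on May 9.
+15 hours 45 minutes → arrive 08:23 UTC on May 10.
Flight 2 lands earlier by 13 hours 20 minutes.

the second, by 13 hours 20 minutes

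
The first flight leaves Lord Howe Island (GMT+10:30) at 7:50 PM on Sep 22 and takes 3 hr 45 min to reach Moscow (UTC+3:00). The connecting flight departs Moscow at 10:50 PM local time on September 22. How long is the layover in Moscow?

Convert departure to UTC: 7:50 PM − 10:30 = 9:20 AM UTC on Sep 22.
Add 3 hours 45 minutes flight time → 1:05 PM UTC.
Moscow is UTC+3:00, so local arrival = 1:05 PM + 3:00 = 4:05 PM on Sep 22.
Layover = 10:50 PM − 4:05 PM = 6 hours 45 minutes.

6 hours 45 minutes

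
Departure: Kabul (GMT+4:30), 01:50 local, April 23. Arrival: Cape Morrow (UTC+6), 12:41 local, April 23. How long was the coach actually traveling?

Departure in UTC: 01:50 − 4:30 = 21:20 on Apr 22.
Arrival in UTC: 12:41 − 6:00 = 06:41 on Apr 23.
Elapsed = 06:41 − 21:20 (+1 day) = 9 hours 21 minutes.

9 hours 21 minutes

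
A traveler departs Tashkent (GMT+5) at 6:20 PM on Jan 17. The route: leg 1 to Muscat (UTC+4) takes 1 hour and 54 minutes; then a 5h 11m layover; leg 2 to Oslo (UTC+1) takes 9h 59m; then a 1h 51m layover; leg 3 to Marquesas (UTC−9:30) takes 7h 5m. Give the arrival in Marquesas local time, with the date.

Convert departure to UTC: 6:20 PM − 5:00 = 1:20 PM UTC on Jan 17.
Add 1 hour 54 minutes leg 1 → 3:14 PM UTC.
Add 5 hours 11 minutes layover in Muscat → 8:25 PM UTC.
Add 9 hours and 59 minutes leg 2 → 6:24 AM UTC (Jan 18).
Add 1 hour 51 minutes layover in Oslo → 8:15 AM UTC.
Add 7 hours 5 minutes leg 3 → 3:20 PM UTC.
Marquesas is UTC−9:30, so local arrival = 3:20 PM − 9:30 = 5:50 AM on Jan 18.

5:50 AM on January 18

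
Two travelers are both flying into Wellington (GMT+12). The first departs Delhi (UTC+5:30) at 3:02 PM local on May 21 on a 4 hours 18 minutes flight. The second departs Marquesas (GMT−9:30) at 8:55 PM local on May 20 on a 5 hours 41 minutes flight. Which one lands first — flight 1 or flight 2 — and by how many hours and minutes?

the second, by 1 hour 44 minutes

Flight 1 in UTC: 3:02 PM − 5:30 = 9:32 AM on May 21.
+4 hours and 18 minutes → arrive 1:50 PM UTC on May 21.
Flight 2 in UTC: 8:55 PM + 9:30 = 6:25 AM on May 21.
+5 hours 41 minutes → arrive 12:06 PM UTC on May 21.
Flight 2 lands earlier by 1 hour 44 minutes.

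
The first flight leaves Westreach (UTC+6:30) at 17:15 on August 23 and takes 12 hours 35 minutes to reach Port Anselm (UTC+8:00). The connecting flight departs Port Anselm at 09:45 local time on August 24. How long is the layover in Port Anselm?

Convert departure to UTC: 17:15 − 6:30 = 10:45 UTC on Aug 23.
Add 12 hours and 35 minutes flight time → 23:20 UTC.
Port Anselm is UTC+8:00, so local arrival = 23:20 + 8:00 = 07:20 on Aug 24.
Layover = 09:45 − 07:20 = 2 hours 25 minutes.

2 hours 25 minutes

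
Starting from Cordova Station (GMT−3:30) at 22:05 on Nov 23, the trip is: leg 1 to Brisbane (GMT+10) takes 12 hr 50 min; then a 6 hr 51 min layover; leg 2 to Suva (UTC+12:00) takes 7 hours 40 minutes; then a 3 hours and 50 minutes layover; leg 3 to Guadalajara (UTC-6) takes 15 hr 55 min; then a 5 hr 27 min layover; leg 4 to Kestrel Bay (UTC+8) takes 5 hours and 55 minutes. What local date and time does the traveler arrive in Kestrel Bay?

Convert departure to UTC: 22:05 + 3:30 = 01:35 UTC on Nov 24.
Add 12 hours 50 minutes leg 1 → 14:25 UTC.
Add 6 hours and 51 minutes layover in Brisbane → 21:16 UTC.
Add 7 hours 40 minutes leg 2 → 04:56 UTC (Nov 25).
Add 3 hours and 50 minutes layover in Suva → 08:46 UTC.
Add 15 hours 55 minutes leg 3 → 00:41 UTC (Nov 26).
Add 5 hours and 27 minutes layover in Guadalajara → 06:08 UTC.
Add 5 hours and 55 minutes leg 4 → 12:03 UTC.
Kestrel Bay is UTC+8:00, so local arrival = 12:03 + 8:00 = 20:03 on Nov 26.

20:03 on November 26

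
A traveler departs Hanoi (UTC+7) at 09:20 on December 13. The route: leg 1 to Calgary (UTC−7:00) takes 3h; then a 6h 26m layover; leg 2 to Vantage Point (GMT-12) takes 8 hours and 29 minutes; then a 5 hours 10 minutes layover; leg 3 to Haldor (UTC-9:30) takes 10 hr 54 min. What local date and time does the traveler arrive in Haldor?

Convert departure to UTC: 09:20 − 7:00 = 02:20 UTC on Dec 13.
Add 3 hours leg 1 → 05:20 UTC.
Add 6 hours 26 minutes layover in Calgary → 11:46 UTC.
Add 8 hours and 29 minutes leg 2 → 20:15 UTC.
Add 5 hours and 10 minutes layover in Vantage Point → 01:25 UTC (Dec 14).
Add 10 hours 54 minutes leg 3 → 12:19 UTC.
Haldor is UTC−9:30, so local arrival = 12:19 − 9:30 = 02:49 on Dec 14.

02:49 on December 14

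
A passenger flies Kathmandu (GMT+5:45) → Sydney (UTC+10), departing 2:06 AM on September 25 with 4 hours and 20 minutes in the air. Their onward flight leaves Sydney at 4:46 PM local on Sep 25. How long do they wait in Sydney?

6 hours 5 minutes

Convert departure to UTC: 2:06 AM − 5:45 = 8:21 PM UTC on Sep 24.
Add 4 hours and 20 minutes flight time → 12:41 AM UTC (Sep 25).
Sydney is UTC+10:00, so local arrival = 12:41 AM + 10:00 = 10:41 AM on Sep 25.
Layover = 4:46 PM − 10:41 AM = 6 hours 5 minutes.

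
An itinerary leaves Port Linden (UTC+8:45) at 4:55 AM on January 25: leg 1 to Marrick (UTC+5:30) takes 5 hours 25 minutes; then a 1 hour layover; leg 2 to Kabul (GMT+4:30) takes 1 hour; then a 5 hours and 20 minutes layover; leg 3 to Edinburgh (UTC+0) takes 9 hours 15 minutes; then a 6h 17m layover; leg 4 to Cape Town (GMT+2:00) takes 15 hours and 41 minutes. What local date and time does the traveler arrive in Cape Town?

6:08 PM on January 26

Convert departure to UTC: 4:55 AM − 8:45 = 8:10 PM UTC on Jan 24.
Add 5 hours and 25 minutes leg 1 → 1:35 AM UTC (Jan 25).
Add 1 hour layover in Marrick → 2:35 AM UTC.
Add 1 hour leg 2 → 3:35 AM UTC.
Add 5 hours and 20 minutes layover in Kabul → 8:55 AM UTC.
Add 9 hours 15 minutes leg 3 → 6:10 PM UTC.
Add 6 hours and 17 minutes layover in Edinburgh → 12:27 AM UTC (Jan 26).
Add 15 hours and 41 minutes leg 4 → 4:08 PM UTC.
Cape Town is UTC+2:00, so local arrival = 4:08 PM + 2:00 = 6:08 PM on Jan 26.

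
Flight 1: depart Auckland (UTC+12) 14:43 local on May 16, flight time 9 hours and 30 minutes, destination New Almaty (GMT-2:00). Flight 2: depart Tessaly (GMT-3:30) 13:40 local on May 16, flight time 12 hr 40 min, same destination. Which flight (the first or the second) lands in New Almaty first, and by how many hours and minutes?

Flight 1 in UTC: 14:43 − 12:00 = 02:43 on May 16.
+9 hours and 30 minutes → arrive 12:13 UTC on May 16.
Flight 2 in UTC: 13:40 + 3:30 = 17:10 on May 16.
+12 hours and 40 minutes → arrive 05:50 UTC on May 17.
Flight 1 lands earlier by 17 hours 37 minutes.

the first, by 17 hours 37 minutes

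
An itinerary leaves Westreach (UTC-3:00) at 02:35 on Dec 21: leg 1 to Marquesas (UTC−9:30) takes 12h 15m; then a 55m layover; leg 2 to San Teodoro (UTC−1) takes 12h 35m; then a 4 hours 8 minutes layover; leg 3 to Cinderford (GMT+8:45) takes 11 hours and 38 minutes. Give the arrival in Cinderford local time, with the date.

Convert departure to UTC: 02:35 + 3:00 = 05:35 UTC on Dec 21.
Add 12 hours and 15 minutes leg 1 → 17:50 UTC.
Add 55 minutes layover in Marquesas → 18:45 UTC.
Add 12 hours and 35 minutes leg 2 → 07:20 UTC (Dec 22).
Add 4 hours 8 minutes layover in San Teodoro → 11:28 UTC.
Add 11 hours 38 minutes leg 3 → 23:06 UTC.
Cinderford is UTC+8:45, so local arrival = 23:06 + 8:45 = 07:51 on Dec 23.

07:51 on December 23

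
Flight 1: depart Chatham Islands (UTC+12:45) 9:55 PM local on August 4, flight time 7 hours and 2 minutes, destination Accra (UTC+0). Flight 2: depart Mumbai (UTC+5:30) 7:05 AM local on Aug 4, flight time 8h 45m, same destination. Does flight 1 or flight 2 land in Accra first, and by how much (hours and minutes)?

the second, by 5 hours 52 minutes

Flight 1 in UTC: 9:55 PM − 12:45 = 9:10 AM on Aug 4.
+7 hours and 2 minutes → arrive 4:12 PM UTC on Aug 4.
Flight 2 in UTC: 7:05 AM − 5:30 = 1:35 AM on Aug 4.
+8 hours 45 minutes → arrive 10:20 AM UTC on Aug 4.
Flight 2 lands earlier by 5 hours 52 minutes.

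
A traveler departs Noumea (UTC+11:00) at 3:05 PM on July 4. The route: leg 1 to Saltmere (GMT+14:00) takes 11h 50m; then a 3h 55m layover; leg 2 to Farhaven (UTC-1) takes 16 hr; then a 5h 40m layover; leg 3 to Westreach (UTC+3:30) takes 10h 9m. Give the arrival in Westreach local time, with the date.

7:09 AM on July 6

Convert departure to UTC: 3:05 PM − 11:00 = 4:05 AM UTC on Jul 4.
Add 11 hours 50 minutes leg 1 → 3:55 PM UTC.
Add 3 hours 55 minutes layover in Saltmere → 7:50 PM UTC.
Add 16 hours leg 2 → 11:50 AM UTC (Jul 5).
Add 5 hours 40 minutes layover in Farhaven → 5:30 PM UTC.
Add 10 hours and 9 minutes leg 3 → 3:39 AM UTC (Jul 6).
Westreach is UTC+3:30, so local arrival = 3:39 AM + 3:30 = 7:09 AM on Jul 6.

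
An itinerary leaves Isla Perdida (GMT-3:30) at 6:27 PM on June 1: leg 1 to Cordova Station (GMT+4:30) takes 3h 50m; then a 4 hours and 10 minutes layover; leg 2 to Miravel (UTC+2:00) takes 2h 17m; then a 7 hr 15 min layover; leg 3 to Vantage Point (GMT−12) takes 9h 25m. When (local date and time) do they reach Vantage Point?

Convert departure to UTC: 6:27 PM + 3:30 = 9:57 PM UTC on Jun 1.
Add 3 hours 50 minutes leg 1 → 1:47 AM UTC (Jun 2).
Add 4 hours 10 minutes layover in Cordova Station → 5:57 AM UTC.
Add 2 hours and 17 minutes leg 2 → 8:14 AM UTC.
Add 7 hours 15 minutes layover in Miravel → 3:29 PM UTC.
Add 9 hours 25 minutes leg 3 → 12:54 AM UTC (Jun 3).
Vantage Point is UTC−12:00, so local arrival = 12:54 AM − 12:00 = 12:54 PM on Jun 2.

12:54 PM on Jun 2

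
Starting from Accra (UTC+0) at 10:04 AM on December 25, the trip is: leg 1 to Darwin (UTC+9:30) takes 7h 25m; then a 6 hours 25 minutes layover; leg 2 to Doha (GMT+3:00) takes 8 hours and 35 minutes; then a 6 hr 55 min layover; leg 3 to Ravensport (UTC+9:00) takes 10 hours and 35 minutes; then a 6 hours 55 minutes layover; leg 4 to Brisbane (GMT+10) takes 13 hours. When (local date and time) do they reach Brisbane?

7:54 AM on December 28

Accra is at UTC+0, so departure is already 10:04 AM UTC on Dec 25.
Add 7 hours 25 minutes leg 1 → 5:29 PM UTC.
Add 6 hours 25 minutes layover in Darwin → 11:54 PM UTC.
Add 8 hours 35 minutes leg 2 → 8:29 AM UTC (Dec 26).
Add 6 hours and 55 minutes layover in Doha → 3:24 PM UTC.
Add 10 hours and 35 minutes leg 3 → 1:59 AM UTC (Dec 27).
Add 6 hours and 55 minutes layover in Ravensport → 8:54 AM UTC.
Add 13 hours leg 4 → 9:54 PM UTC.
Brisbane is UTC+10:00, so local arrival = 9:54 PM + 10:00 = 7:54 AM on Dec 28.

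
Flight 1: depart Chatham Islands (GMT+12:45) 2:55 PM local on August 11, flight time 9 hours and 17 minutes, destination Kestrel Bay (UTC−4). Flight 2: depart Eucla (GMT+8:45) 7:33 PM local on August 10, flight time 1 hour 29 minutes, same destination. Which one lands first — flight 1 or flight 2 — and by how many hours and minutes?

Flight 1 in UTC: 2:55 PM − 12:45 = 2:10 AM on Aug 11.
+9 hours 17 minutes → arrive 11:27 AM UTC on Aug 11.
Flight 2 in UTC: 7:33 PM − 8:45 = 10:48 AM on Aug 10.
+1 hour and 29 minutes → arrive 12:17 PM UTC on Aug 10.
Flight 2 lands earlier by 23 hours 10 minutes.

the second, by 23 hours 10 minutes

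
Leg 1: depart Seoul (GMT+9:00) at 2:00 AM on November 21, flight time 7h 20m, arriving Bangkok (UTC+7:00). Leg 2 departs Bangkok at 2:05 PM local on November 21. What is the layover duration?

6 hours 45 minutes

Convert departure to UTC: 2:00 AM − 9:00 = 5:00 PM UTC on Nov 20.
Add 7 hours and 20 minutes flight time → 12:20 AM UTC (Nov 21).
Bangkok is UTC+7:00, so local arrival = 12:20 AM + 7:00 = 7:20 AM on Nov 21.
Layover = 2:05 PM − 7:20 AM = 6 hours 45 minutes.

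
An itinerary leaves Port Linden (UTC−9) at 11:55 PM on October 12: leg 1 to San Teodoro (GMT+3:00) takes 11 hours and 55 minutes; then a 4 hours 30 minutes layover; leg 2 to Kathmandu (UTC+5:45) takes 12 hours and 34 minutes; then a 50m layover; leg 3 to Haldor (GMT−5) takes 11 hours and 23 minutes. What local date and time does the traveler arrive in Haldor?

Convert departure to UTC: 11:55 PM + 9:00 = 8:55 AM UTC on Oct 13.
Add 11 hours and 55 minutes leg 1 → 8:50 PM UTC.
Add 4 hours 30 minutes layover in San Teodoro → 1:20 AM UTC (Oct 14).
Add 12 hours and 34 minutes leg 2 → 1:54 PM UTC.
Add 50 minutes layover in Kathmandu → 2:44 PM UTC.
Add 11 hours 23 minutes leg 3 → 2:07 AM UTC (Oct 15).
Haldor is UTC−5:00, so local arrival = 2:07 AM − 5:00 = 9:07 PM on Oct 14.

9:07 PM on October 14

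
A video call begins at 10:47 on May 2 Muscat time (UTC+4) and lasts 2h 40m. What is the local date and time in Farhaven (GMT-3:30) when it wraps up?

Farhaven is 7:30 behind Muscat.
After 2 hours 40 minutes it is 13:27 in Muscat.
Shift by the zone difference: 13:27 − 7:30 = 05:57 on May 2 in Farhaven.

05:57 on May 2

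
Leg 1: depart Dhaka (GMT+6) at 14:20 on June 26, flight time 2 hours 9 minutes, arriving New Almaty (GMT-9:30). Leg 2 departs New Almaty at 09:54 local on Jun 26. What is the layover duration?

Convert departure to UTC: 14:20 − 6:00 = 08:20 UTC on Jun 26.
Add 2 hours 9 minutes flight time → 10:29 UTC.
New Almaty is UTC−9:30, so local arrival = 10:29 − 9:30 = 00:59 on Jun 26.
Layover = 09:54 − 00:59 = 8 hours 55 minutes.

8 hours 55 minutes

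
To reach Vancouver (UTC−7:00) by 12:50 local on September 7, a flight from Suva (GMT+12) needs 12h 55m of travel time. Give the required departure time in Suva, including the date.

18:55 on September 7

Target arrival in UTC: 12:50 + 7:00 = 19:50 on Sep 7.
Subtract 12 hours and 55 minutes → departure 06:55 UTC on Sep 7.
Suva is UTC+12:00: 06:55 + 12:00 = 18:55 on Sep 7.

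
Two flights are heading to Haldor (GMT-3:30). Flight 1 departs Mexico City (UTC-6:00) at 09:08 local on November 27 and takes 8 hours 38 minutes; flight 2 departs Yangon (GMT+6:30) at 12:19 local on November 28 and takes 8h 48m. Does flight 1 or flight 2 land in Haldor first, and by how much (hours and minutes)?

Flight 1 in UTC: 09:08 + 6:00 = 15:08 on Nov 27.
+8 hours and 38 minutes → arrive 23:46 UTC on Nov 27.
Flight 2 in UTC: 12:19 − 6:30 = 05:49 on Nov 28.
+8 hours and 48 minutes → arrive 14:37 UTC on Nov 28.
Flight 1 lands earlier by 14 hours 51 minutes.

the first, by 14 hours 51 minutes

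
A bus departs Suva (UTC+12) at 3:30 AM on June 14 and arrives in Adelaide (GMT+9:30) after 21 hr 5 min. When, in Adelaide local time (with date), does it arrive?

10:05 PM on June 14

Adelaide is 2:30 behind Suva.
After 21 hours 5 minutes it is 12:35 AM (Jun 15) in Suva.
Shift by the zone difference: 12:35 AM − 2:30 = 10:05 PM on Jun 14 in Adelaide.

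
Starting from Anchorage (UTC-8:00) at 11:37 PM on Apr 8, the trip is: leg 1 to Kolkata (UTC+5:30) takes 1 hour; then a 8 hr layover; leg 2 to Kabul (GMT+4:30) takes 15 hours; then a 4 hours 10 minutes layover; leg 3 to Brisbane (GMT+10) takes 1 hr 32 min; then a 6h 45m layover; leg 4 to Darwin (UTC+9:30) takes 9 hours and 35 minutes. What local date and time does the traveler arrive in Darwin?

Convert departure to UTC: 11:37 PM + 8:00 = 7:37 AM UTC on Apr 9.
Add 1 hour leg 1 → 8:37 AM UTC.
Add 8 hours layover in Kolkata → 4:37 PM UTC.
Add 15 hours leg 2 → 7:37 AM UTC (Apr 10).
Add 4 hours 10 minutes layover in Kabul → 11:47 AM UTC.
Add 1 hour and 32 minutes leg 3 → 1:19 PM UTC.
Add 6 hours 45 minutes layover in Brisbane → 8:04 PM UTC.
Add 9 hours 35 minutes leg 4 → 5:39 AM UTC (Apr 11).
Darwin is UTC+9:30, so local arrival = 5:39 AM + 9:30 = 3:09 PM on Apr 11.

3:09 PM on Apr 11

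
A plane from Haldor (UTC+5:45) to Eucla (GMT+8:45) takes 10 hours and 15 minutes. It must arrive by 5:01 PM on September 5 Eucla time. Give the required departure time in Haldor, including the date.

3:46 AM on September 5

Target arrival in UTC: 5:01 PM − 8:45 = 8:16 AM on Sep 5.
Subtract 10 hours and 15 minutes → departure 10:01 PM UTC on Sep 4.
Haldor is UTC+5:45: 10:01 PM + 5:45 = 3:46 AM on Sep 5.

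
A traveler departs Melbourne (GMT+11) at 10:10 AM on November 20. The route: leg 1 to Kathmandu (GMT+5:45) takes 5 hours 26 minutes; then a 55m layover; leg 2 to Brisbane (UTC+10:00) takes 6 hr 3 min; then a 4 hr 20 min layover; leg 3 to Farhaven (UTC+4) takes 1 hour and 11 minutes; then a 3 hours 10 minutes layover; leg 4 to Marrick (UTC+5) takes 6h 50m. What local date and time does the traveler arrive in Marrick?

Convert departure to UTC: 10:10 AM − 11:00 = 11:10 PM UTC on Nov 19.
Add 5 hours 26 minutes leg 1 → 4:36 AM UTC (Nov 20).
Add 55 minutes layover in Kathmandu → 5:31 AM UTC.
Add 6 hours 3 minutes leg 2 → 11:34 AM UTC.
Add 4 hours 20 minutes layover in Brisbane → 3:54 PM UTC.
Add 1 hour and 11 minutes leg 3 → 5:05 PM UTC.
Add 3 hours 10 minutes layover in Farhaven → 8:15 PM UTC.
Add 6 hours and 50 minutes leg 4 → 3:05 AM UTC (Nov 21).
Marrick is UTC+5:00, so local arrival = 3:05 AM + 5:00 = 8:05 AM on Nov 21.

8:05 AM on Nov 21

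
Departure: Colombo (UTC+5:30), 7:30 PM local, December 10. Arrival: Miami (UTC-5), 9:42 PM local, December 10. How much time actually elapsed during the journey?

Departure in UTC: 7:30 PM − 5:30 = 2:00 PM on Dec 10.
Arrival in UTC: 9:42 PM + 5:00 = 2:42 AM on Dec 11.
Elapsed = 2:42 AM − 2:00 PM (+1 day) = 12 hours 42 minutes.

12 hours 42 minutes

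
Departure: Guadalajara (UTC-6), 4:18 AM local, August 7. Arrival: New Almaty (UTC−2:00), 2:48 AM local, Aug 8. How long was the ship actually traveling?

18 hours 30 minutes

New Almaty is 4:00 ahead of Guadalajara.
Clock-face elapsed time (ignoring zones) is 22 hours 30 minutes.
Actual elapsed = 22 hours 30 minutes − 4:00 = 18 hours 30 minutes.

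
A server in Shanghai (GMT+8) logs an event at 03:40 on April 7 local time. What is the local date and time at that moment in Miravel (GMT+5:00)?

00:40 on April 7

Miravel is 3:00 behind Shanghai.
Shift by the zone difference: 03:40 − 3:00 = 00:40 on Apr 7 in Miravel.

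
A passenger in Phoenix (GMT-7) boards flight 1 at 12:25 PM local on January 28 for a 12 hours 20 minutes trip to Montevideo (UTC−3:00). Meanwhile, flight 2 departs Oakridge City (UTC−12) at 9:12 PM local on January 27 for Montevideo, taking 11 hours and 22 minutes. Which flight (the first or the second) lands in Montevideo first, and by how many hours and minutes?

the second, by 11 hours 11 minutes

Flight 1 in UTC: 12:25 PM + 7:00 = 7:25 PM on Jan 28.
+12 hours 20 minutes → arrive 7:45 AM UTC on Jan 29.
Flight 2 in UTC: 9:12 PM + 12:00 = 9:12 AM on Jan 28.
+11 hours and 22 minutes → arrive 8:34 PM UTC on Jan 28.
Flight 2 lands earlier by 11 hours 11 minutes.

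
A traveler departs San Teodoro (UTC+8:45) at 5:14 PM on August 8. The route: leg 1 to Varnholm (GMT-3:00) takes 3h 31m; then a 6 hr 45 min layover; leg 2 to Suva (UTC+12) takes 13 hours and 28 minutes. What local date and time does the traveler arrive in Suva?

Convert departure to UTC: 5:14 PM − 8:45 = 8:29 AM UTC on Aug 8.
Add 3 hours 31 minutes leg 1 → 12:00 PM UTC.
Add 6 hours and 45 minutes layover in Varnholm → 6:45 PM UTC.
Add 13 hours 28 minutes leg 2 → 8:13 AM UTC (Aug 9).
Suva is UTC+12:00, so local arrival = 8:13 AM + 12:00 = 8:13 PM on Aug 9.

8:13 PM on August 9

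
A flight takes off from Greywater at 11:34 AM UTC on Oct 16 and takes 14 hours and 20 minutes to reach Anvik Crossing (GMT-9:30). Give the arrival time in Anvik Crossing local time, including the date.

Departure is given in UTC: 11:34 AM on Oct 16.
Add 14 hours and 20 minutes → 1:54 AM UTC (Oct 17).
Anvik Crossing is UTC−9:30: 1:54 AM − 9:30 = 4:24 PM on Oct 16.

4:24 PM on October 16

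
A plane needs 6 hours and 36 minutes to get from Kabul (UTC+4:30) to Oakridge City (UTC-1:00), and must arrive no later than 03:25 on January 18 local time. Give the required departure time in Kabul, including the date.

02:19 on Jan 18

Target arrival in UTC: 03:25 + 1:00 = 04:25 on Jan 18.
Subtract 6 hours 36 minutes → departure 21:49 UTC on Jan 17.
Kabul is UTC+4:30: 21:49 + 4:30 = 02:19 on Jan 18.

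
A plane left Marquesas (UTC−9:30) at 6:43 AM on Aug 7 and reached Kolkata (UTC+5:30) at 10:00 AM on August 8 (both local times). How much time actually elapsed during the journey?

Departure in UTC: 6:43 AM + 9:30 = 4:13 PM on Aug 7.
Arrival in UTC: 10:00 AM − 5:30 = 4:30 AM on Aug 8.
Elapsed = 4:30 AM − 4:13 PM (+1 day) = 12 hours 17 minutes.

12 hours 17 minutes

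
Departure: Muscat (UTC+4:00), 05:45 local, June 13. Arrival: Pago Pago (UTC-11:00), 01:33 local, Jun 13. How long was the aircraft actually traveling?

10 hours 48 minutes

Departure in UTC: 05:45 − 4:00 = 01:45 on Jun 13.
Arrival in UTC: 01:33 + 11:00 = 12:33 on Jun 13.
Elapsed = 12:33 − 01:45 = 10 hours 48 minutes.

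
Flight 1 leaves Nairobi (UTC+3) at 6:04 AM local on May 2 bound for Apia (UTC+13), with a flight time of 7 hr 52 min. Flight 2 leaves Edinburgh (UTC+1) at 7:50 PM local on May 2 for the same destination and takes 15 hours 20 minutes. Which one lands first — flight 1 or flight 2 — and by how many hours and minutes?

the first, by 23 hours 14 minutes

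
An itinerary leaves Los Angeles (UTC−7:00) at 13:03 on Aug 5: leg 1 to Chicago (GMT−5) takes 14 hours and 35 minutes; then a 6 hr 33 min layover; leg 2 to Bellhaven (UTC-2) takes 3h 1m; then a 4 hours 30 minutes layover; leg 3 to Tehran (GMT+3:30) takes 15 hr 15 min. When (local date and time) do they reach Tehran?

19:27 on Aug 7

Convert departure to UTC: 13:03 + 7:00 = 20:03 UTC on Aug 5.
Add 14 hours and 35 minutes leg 1 → 10:38 UTC (Aug 6).
Add 6 hours and 33 minutes layover in Chicago → 17:11 UTC.
Add 3 hours and 1 minute leg 2 → 20:12 UTC.
Add 4 hours 30 minutes layover in Bellhaven → 00:42 UTC (Aug 7).
Add 15 hours 15 minutes leg 3 → 15:57 UTC.
Tehran is UTC+3:30, so local arrival = 15:57 + 3:30 = 19:27 on Aug 7.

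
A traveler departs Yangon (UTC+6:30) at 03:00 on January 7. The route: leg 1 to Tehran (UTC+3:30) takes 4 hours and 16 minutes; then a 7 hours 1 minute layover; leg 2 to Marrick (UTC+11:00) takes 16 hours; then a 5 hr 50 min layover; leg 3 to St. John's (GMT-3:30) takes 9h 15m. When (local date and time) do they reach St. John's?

11:22 on January 8

Convert departure to UTC: 03:00 − 6:30 = 20:30 UTC on Jan 6.
Add 4 hours 16 minutes leg 1 → 00:46 UTC (Jan 7).
Add 7 hours 1 minute layover in Tehran → 07:47 UTC.
Add 16 hours leg 2 → 23:47 UTC.
Add 5 hours 50 minutes layover in Marrick → 05:37 UTC (Jan 8).
Add 9 hours 15 minutes leg 3 → 14:52 UTC.
St. John's is UTC−3:30, so local arrival = 14:52 − 3:30 = 11:22 on Jan 8.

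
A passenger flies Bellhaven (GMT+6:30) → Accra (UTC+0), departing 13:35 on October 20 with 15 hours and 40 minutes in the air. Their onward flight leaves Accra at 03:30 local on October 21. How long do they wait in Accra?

4 hours 45 minutes

Convert departure to UTC: 13:35 − 6:30 = 07:05 UTC on Oct 20.
Add 15 hours 40 minutes flight time → 22:45 UTC.
Accra is UTC+0, so local arrival is the same: 22:45 on Oct 20.
Layover = 03:30 − 22:45 (+1 day) = 4 hours 45 minutes.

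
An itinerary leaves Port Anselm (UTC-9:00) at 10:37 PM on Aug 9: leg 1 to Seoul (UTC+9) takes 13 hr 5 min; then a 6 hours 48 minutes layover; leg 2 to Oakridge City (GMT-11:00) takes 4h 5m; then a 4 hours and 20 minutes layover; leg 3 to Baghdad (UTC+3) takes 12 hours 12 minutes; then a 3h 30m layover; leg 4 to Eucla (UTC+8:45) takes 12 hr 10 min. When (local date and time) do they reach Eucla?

12:32 AM on Aug 13

Convert departure to UTC: 10:37 PM + 9:00 = 7:37 AM UTC on Aug 10.
Add 13 hours and 5 minutes leg 1 → 8:42 PM UTC.
Add 6 hours and 48 minutes layover in Seoul → 3:30 AM UTC (Aug 11).
Add 4 hours 5 minutes leg 2 → 7:35 AM UTC.
Add 4 hours and 20 minutes layover in Oakridge City → 11:55 AM UTC.
Add 12 hours 12 minutes leg 3 → 12:07 AM UTC (Aug 12).
Add 3 hours and 30 minutes layover in Baghdad → 3:37 AM UTC.
Add 12 hours and 10 minutes leg 4 → 3:47 PM UTC.
Eucla is UTC+8:45, so local arrival = 3:47 PM + 8:45 = 12:32 AM on Aug 13.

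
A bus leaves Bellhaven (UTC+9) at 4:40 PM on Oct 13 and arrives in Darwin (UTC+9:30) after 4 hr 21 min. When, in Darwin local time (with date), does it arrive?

9:31 PM on October 13

Darwin is 0:30 ahead of Bellhaven.
After 4 hours 21 minutes it is 9:01 PM in Bellhaven.
Shift by the zone difference: 9:01 PM + 0:30 = 9:31 PM on Oct 13 in Darwin.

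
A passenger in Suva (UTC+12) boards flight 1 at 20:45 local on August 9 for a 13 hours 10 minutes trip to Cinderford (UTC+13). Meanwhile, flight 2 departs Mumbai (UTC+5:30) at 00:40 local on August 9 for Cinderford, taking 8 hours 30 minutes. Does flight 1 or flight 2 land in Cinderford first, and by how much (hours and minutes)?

the second, by 18 hours 15 minutes

Flight 1 in UTC: 20:45 − 12:00 = 08:45 on Aug 9.
+13 hours 10 minutes → arrive 21:55 UTC on Aug 9.
Flight 2 in UTC: 00:40 − 5:30 = 19:10 on Aug 8.
+8 hours and 30 minutes → arrive 03:40 UTC on Aug 9.
Flight 2 lands earlier by 18 hours 15 minutes.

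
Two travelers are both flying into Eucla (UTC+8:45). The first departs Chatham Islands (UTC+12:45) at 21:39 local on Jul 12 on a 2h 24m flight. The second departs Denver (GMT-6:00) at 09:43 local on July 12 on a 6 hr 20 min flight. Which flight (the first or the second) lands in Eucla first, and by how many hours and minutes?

the first, by 10 hours 45 minutes

Flight 1 in UTC: 21:39 − 12:45 = 08:54 on Jul 12.
+2 hours 24 minutes → arrive 11:18 UTC on Jul 12.
Flight 2 in UTC: 09:43 + 6:00 = 15:43 on Jul 12.
+6 hours and 20 minutes → arrive 22:03 UTC on Jul 12.
Flight 1 lands earlier by 10 hours 45 minutes.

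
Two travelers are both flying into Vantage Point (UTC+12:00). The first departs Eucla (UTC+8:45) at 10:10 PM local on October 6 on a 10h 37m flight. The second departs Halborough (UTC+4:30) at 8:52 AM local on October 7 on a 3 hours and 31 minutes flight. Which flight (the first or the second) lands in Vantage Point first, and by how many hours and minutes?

Flight 1 in UTC: 10:10 PM − 8:45 = 1:25 PM on Oct 6.
+10 hours and 37 minutes → arrive 12:02 AM UTC on Oct 7.
Flight 2 in UTC: 8:52 AM − 4:30 = 4:22 AM on Oct 7.
+3 hours and 31 minutes → arrive 7:53 AM UTC on Oct 7.
Flight 1 lands earlier by 7 hours 51 minutes.

the first, by 7 hours 51 minutes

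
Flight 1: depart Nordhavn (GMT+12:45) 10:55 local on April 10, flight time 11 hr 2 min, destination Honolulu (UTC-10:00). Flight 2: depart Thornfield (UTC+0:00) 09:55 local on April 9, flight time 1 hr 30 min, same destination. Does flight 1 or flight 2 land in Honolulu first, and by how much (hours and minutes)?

the second, by 21 hours 47 minutes

Flight 1 in UTC: 10:55 − 12:45 = 22:10 on Apr 9.
+11 hours 2 minutes → arrive 09:12 UTC on Apr 10.
Flight 2 departs at 09:55 UTC (Apr 9).
+1 hour 30 minutes → arrive 11:25 UTC on Apr 9.
Flight 2 lands earlier by 21 hours 47 minutes.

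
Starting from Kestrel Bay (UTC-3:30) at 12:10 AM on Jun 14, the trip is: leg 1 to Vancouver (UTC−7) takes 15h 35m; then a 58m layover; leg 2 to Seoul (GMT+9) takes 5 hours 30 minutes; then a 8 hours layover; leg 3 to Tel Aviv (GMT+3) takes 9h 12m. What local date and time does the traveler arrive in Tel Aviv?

Convert departure to UTC: 12:10 AM + 3:30 = 3:40 AM UTC on Jun 14.
Add 15 hours 35 minutes leg 1 → 7:15 PM UTC.
Add 58 minutes layover in Vancouver → 8:13 PM UTC.
Add 5 hours and 30 minutes leg 2 → 1:43 AM UTC (Jun 15).
Add 8 hours layover in Seoul → 9:43 AM UTC.
Add 9 hours and 12 minutes leg 3 → 6:55 PM UTC.
Tel Aviv is UTC+3:00, so local arrival = 6:55 PM + 3:00 = 9:55 PM on Jun 15.

9:55 PM on June 15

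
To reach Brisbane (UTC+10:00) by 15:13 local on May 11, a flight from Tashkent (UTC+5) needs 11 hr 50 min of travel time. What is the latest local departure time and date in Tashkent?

Target arrival in UTC: 15:13 − 10:00 = 05:13 on May 11.
Subtract 11 hours and 50 minutes → departure 17:23 UTC on May 10.
Tashkent is UTC+5:00: 17:23 + 5:00 = 22:23 on May 10.

22:23 on May 10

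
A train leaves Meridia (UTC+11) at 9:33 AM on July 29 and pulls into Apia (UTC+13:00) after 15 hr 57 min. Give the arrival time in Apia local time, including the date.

Apia is 2:00 ahead of Meridia.
After 15 hours 57 minutes it is 1:30 AM (Jul 30) in Meridia.
Shift by the zone difference: 1:30 AM + 2:00 = 3:30 AM on Jul 30 in Apia.

3:30 AM on July 30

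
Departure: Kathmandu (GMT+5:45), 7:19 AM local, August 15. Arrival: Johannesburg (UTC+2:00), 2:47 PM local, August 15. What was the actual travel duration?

Johannesburg is 3:45 behind Kathmandu.
Clock-face elapsed time (ignoring zones) is 7 hours 28 minutes.
Actual elapsed = 7 hours 28 minutes + 3:45 = 11 hours 13 minutes.

11 hours 13 minutes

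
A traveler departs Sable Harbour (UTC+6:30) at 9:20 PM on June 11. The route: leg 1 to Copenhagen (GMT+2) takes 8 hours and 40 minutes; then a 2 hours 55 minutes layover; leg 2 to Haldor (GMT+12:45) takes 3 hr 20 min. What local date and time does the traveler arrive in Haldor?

Convert departure to UTC: 9:20 PM − 6:30 = 2:50 PM UTC on Jun 11.
Add 8 hours 40 minutes leg 1 → 11:30 PM UTC.
Add 2 hours and 55 minutes layover in Copenhagen → 2:25 AM UTC (Jun 12).
Add 3 hours and 20 minutes leg 2 → 5:45 AM UTC.
Haldor is UTC+12:45, so local arrival = 5:45 AM + 12:45 = 6:30 PM on Jun 12.

6:30 PM on June 12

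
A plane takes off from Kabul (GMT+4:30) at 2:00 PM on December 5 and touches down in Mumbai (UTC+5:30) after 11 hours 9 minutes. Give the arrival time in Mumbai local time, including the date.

2:09 AM on Dec 6

Mumbai is 1:00 ahead of Kabul.
After 11 hours 9 minutes it is 1:09 AM (Dec 6) in Kabul.
Shift by the zone difference: 1:09 AM + 1:00 = 2:09 AM on Dec 6 in Mumbai.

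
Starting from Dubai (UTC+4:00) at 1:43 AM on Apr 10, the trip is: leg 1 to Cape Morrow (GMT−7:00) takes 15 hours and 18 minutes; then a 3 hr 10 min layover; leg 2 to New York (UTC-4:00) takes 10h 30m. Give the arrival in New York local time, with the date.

Convert departure to UTC: 1:43 AM − 4:00 = 9:43 PM UTC on Apr 9.
Add 15 hours 18 minutes leg 1 → 1:01 PM UTC (Apr 10).
Add 3 hours 10 minutes layover in Cape Morrow → 4:11 PM UTC.
Add 10 hours 30 minutes leg 2 → 2:41 AM UTC (Apr 11).
New York is UTC−4:00, so local arrival = 2:41 AM − 4:00 = 10:41 PM on Apr 10.

10:41 PM on Apr 10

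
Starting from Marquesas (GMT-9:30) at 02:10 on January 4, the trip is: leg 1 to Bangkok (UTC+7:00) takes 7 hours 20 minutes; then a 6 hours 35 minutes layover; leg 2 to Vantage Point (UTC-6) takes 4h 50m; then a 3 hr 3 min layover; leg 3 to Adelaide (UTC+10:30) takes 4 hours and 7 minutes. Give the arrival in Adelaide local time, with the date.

Convert departure to UTC: 02:10 + 9:30 = 11:40 UTC on Jan 4.
Add 7 hours and 20 minutes leg 1 → 19:00 UTC.
Add 6 hours and 35 minutes layover in Bangkok → 01:35 UTC (Jan 5).
Add 4 hours and 50 minutes leg 2 → 06:25 UTC.
Add 3 hours 3 minutes layover in Vantage Point → 09:28 UTC.
Add 4 hours and 7 minutes leg 3 → 13:35 UTC.
Adelaide is UTC+10:30, so local arrival = 13:35 + 10:30 = 00:05 on Jan 6.

00:05 on January 6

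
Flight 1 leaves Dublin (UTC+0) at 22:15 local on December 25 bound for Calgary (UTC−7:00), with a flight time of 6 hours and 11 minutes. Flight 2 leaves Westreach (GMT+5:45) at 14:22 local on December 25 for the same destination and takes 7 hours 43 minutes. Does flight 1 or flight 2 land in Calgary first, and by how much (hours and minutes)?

the second, by 12 hours 6 minutes

Flight 1 departs at 22:15 UTC (Dec 25).
+6 hours 11 minutes → arrive 04:26 UTC on Dec 26.
Flight 2 in UTC: 14:22 − 5:45 = 08:37 on Dec 25.
+7 hours 43 minutes → arrive 16:20 UTC on Dec 25.
Flight 2 lands earlier by 12 hours 6 minutes.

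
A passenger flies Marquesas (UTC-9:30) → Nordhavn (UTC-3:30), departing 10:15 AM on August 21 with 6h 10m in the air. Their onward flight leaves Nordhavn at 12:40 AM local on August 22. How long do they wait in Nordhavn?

2 hours 15 minutes

Convert departure to UTC: 10:15 AM + 9:30 = 7:45 PM UTC on Aug 21.
Add 6 hours and 10 minutes flight time → 1:55 AM UTC (Aug 22).
Nordhavn is UTC−3:30, so local arrival = 1:55 AM − 3:30 = 10:25 PM on Aug 21.
Layover = 12:40 AM − 10:25 PM (+1 day) = 2 hours 15 minutes.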